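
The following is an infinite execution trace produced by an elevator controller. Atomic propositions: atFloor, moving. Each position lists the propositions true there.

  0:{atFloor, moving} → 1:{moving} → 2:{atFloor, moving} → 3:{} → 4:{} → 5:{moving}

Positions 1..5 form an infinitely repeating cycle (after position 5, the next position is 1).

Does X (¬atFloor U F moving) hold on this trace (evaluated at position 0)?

Holds

The position after 0 is 1; ¬atFloor U F moving is true there.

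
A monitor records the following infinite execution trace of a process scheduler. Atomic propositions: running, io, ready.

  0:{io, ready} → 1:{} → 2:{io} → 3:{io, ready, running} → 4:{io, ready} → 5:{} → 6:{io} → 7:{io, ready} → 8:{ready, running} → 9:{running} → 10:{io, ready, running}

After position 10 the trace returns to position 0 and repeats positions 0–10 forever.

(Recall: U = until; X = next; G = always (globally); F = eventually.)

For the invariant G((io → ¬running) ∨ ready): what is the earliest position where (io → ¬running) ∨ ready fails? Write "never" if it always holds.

never

(io → ¬running) ∨ ready holds at every position 0..10, and those are all the positions the trace ever visits, so the invariant G((io → ¬running) ∨ ready) is never violated.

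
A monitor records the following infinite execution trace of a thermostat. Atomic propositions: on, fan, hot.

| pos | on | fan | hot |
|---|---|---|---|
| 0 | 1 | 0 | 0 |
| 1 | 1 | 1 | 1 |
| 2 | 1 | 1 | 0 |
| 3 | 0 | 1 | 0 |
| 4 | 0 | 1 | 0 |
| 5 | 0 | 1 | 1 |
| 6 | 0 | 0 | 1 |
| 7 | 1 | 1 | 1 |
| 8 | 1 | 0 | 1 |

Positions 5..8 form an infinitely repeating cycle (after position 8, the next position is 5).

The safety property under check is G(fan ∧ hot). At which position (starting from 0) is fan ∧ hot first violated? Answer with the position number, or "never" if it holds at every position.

At position 0 the labels are {on}, so fan ∧ hot is false there. This is the first violation.

0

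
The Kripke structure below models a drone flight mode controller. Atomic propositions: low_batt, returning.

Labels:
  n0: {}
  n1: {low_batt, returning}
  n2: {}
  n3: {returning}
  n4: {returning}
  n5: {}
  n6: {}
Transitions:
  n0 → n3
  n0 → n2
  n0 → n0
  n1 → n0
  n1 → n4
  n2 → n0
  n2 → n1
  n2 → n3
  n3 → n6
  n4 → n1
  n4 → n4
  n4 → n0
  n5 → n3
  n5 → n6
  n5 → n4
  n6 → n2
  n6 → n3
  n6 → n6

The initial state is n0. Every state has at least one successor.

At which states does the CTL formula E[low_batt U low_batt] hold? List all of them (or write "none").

States satisfying low_batt: {n1}.
States satisfying E[low_batt U low_batt]: {n1}.

{n1}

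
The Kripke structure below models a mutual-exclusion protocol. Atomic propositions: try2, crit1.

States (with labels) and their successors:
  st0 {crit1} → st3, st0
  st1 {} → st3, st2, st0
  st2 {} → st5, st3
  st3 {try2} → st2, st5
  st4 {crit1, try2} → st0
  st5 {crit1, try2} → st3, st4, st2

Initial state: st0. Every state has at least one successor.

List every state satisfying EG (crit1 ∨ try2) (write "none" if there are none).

{st0, st3, st4, st5}

States satisfying crit1 ∨ try2: {st0, st3, st4, st5}.
States satisfying EG (crit1 ∨ try2): {st0, st3, st4, st5}.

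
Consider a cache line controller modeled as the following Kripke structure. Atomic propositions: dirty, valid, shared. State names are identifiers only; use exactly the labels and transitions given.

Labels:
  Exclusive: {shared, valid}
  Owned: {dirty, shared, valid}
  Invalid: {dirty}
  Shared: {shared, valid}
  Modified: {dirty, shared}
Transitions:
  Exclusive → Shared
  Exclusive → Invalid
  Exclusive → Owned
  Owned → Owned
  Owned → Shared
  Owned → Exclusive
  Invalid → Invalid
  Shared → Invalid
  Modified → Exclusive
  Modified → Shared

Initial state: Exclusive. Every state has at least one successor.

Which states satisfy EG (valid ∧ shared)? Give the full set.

States satisfying valid ∧ shared: {Exclusive, Owned, Shared}.
States satisfying EG (valid ∧ shared): {Exclusive, Owned}.

{Exclusive, Owned}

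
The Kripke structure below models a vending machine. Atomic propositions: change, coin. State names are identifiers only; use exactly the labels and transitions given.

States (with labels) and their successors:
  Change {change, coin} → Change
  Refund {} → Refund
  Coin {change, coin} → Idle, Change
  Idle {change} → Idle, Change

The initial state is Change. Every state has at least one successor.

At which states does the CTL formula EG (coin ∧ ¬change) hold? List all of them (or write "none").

States satisfying coin ∧ ¬change: ∅.
States satisfying EG (coin ∧ ¬change): ∅.

none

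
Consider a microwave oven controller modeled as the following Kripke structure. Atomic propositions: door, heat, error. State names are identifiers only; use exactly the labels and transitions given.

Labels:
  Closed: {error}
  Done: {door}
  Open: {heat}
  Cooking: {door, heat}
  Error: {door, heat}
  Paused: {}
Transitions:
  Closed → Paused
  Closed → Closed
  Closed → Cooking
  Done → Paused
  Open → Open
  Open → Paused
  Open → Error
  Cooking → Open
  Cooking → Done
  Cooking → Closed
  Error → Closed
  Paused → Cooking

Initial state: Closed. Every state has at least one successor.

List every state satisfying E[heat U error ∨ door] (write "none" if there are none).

{Closed, Done, Open, Cooking, Error}

States satisfying heat: {Open, Cooking, Error}.
States satisfying error ∨ door: {Closed, Done, Cooking, Error}.
States satisfying E[heat U error ∨ door]: {Closed, Done, Open, Cooking, Error}.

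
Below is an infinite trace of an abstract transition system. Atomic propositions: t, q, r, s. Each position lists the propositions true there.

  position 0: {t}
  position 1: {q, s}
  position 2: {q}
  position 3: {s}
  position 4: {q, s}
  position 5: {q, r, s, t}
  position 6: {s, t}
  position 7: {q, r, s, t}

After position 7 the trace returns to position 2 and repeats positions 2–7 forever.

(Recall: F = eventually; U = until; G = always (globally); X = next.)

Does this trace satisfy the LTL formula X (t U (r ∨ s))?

The position after 0 is 1; t U (r ∨ s) is true there.

Satisfied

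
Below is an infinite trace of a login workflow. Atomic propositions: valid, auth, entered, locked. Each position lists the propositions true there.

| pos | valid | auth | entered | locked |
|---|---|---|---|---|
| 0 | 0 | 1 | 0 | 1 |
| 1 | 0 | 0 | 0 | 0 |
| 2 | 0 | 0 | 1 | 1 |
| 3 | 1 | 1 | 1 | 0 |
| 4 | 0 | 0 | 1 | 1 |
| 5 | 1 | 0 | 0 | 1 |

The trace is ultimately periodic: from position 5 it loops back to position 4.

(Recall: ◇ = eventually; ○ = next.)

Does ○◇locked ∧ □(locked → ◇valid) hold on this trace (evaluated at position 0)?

The position after 0 is 1; ◇locked is true there.
locked → ◇valid holds at every position 0..5, and those are all positions ever visited, so □(locked → ◇valid) holds.
Positions where locked holds: 0, 2, 4, 5.
Check ◇valid at each: 0→ok, 2→ok, 4→ok, 5→ok.
At position 0: ○◇locked is true; □(locked → ◇valid) is true; so ○◇locked ∧ □(locked → ◇valid) is true.

Holds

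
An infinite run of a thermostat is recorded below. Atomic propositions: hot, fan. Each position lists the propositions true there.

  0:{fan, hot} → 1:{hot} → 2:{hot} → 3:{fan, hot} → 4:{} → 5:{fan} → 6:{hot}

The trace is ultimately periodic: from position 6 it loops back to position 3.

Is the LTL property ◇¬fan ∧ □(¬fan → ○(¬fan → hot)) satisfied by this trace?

¬fan holds at position 1, which is reachable from 0, so ◇¬fan holds.
¬fan → ○(¬fan → hot) holds at every position 0..6, and those are all positions ever visited, so □(¬fan → ○(¬fan → hot)) holds.
Positions where ¬fan holds: 1, 2, 4, 6.
Check ○(¬fan → hot) at each: 1→ok, 2→ok, 4→ok, 6→ok.
At position 0: ◇¬fan is true; □(¬fan → ○(¬fan → hot)) is true; so ◇¬fan ∧ □(¬fan → ○(¬fan → hot)) is true.

Satisfied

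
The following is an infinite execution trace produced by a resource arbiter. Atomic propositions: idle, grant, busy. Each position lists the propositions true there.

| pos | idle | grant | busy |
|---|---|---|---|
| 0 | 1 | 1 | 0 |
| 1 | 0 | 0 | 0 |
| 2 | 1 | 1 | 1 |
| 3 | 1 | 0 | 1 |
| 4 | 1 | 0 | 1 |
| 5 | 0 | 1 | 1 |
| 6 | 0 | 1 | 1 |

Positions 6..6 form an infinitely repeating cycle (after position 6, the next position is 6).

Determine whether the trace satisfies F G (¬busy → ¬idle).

Yes

G (¬busy → ¬idle) holds at position 1, which is reachable from 0, so F G (¬busy → ¬idle) holds.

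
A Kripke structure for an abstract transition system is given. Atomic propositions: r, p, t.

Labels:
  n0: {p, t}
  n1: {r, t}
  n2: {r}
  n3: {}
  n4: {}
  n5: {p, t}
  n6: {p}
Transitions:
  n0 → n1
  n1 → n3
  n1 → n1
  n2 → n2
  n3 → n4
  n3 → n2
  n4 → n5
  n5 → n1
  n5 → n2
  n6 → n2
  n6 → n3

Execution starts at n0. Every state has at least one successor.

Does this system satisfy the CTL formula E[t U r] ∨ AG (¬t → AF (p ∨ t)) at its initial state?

Holds

States satisfying t: {n0, n1, n5}.
States satisfying r: {n1, n2}.
States satisfying E[t U r]: {n0, n1, n2, n5}.
States satisfying ¬t → AF (p ∨ t): {n0, n1, n4, n5, n6}.
States satisfying AG (¬t → AF (p ∨ t)): ∅.
States satisfying E[t U r] ∨ AG (¬t → AF (p ∨ t)): {n0, n1, n2, n5}.
n0 ∈ Sat(E[t U r] ∨ AG (¬t → AF (p ∨ t))).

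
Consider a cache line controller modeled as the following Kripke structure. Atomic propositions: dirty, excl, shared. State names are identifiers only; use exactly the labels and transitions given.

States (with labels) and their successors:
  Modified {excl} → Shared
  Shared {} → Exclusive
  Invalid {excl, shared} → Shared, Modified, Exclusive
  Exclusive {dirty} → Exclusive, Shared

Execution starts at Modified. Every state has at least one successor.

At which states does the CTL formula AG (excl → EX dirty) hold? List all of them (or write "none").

States satisfying excl → EX dirty: {Shared, Invalid, Exclusive}.
States satisfying AG (excl → EX dirty): {Shared, Exclusive}.

{Shared, Exclusive}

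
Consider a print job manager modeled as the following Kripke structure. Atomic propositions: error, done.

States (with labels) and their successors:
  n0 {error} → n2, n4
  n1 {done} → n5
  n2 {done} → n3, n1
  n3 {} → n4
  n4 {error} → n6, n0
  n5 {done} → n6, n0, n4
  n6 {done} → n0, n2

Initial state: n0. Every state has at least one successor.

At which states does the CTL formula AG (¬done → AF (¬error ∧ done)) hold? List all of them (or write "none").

none

States satisfying ¬done → AF (¬error ∧ done): {n1, n2, n5, n6}.
States satisfying AG (¬done → AF (¬error ∧ done)): ∅.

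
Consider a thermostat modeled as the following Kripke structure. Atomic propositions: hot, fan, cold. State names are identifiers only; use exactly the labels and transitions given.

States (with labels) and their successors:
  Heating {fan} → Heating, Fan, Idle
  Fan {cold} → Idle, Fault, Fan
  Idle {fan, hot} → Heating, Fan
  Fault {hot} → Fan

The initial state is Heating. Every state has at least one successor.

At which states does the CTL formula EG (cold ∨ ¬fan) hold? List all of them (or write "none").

States satisfying cold ∨ ¬fan: {Fan, Fault}.
States satisfying EG (cold ∨ ¬fan): {Fan, Fault}.

{Fan, Fault}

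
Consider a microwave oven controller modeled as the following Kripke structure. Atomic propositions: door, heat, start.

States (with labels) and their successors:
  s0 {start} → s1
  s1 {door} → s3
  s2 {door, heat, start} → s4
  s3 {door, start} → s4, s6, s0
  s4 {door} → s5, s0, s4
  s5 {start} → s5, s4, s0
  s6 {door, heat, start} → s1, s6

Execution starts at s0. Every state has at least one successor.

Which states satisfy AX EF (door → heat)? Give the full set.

{s0, s1, s2, s3, s4, s5, s6}

States satisfying EF (door → heat): {s0, s1, s2, s3, s4, s5, s6}.
States satisfying AX EF (door → heat): {s0, s1, s2, s3, s4, s5, s6}.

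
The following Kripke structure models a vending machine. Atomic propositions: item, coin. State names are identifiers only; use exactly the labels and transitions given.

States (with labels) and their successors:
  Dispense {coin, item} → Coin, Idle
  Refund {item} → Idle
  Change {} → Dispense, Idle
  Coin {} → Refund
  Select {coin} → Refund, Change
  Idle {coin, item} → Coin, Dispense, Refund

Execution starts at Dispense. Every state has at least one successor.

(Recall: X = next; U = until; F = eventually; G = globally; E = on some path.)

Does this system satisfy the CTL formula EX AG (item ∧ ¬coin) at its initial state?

Violated

States satisfying AG (item ∧ ¬coin): ∅.
States satisfying EX AG (item ∧ ¬coin): ∅.
No suitable path/successor from Dispense witnesses the formula.
Dispense ∉ Sat(EX AG (item ∧ ¬coin)).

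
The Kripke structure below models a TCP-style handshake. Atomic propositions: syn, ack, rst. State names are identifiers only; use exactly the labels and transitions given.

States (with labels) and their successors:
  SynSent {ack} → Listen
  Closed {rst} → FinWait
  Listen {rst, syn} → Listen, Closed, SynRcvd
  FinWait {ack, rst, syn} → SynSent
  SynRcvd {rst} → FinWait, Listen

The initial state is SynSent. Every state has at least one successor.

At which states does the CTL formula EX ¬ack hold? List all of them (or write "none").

States satisfying ¬ack: {Closed, Listen, SynRcvd}.
States satisfying EX ¬ack: {SynSent, Listen, SynRcvd}.

{SynSent, Listen, SynRcvd}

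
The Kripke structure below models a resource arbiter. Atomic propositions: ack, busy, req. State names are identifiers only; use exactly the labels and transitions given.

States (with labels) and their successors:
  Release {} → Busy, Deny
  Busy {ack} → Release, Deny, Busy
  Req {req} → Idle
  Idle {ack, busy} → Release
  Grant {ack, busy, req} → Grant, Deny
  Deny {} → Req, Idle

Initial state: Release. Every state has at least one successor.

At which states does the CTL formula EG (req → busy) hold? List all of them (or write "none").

{Release, Busy, Idle, Grant, Deny}

States satisfying req → busy: {Release, Busy, Idle, Grant, Deny}.
States satisfying EG (req → busy): {Release, Busy, Idle, Grant, Deny}.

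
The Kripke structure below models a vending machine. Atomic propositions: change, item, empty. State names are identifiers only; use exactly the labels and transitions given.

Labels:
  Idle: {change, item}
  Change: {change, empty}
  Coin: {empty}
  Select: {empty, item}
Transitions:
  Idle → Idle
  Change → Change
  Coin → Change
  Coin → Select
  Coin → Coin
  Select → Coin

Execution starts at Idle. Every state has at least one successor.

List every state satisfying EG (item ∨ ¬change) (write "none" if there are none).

{Idle, Coin, Select}

States satisfying item ∨ ¬change: {Idle, Coin, Select}.
States satisfying EG (item ∨ ¬change): {Idle, Coin, Select}.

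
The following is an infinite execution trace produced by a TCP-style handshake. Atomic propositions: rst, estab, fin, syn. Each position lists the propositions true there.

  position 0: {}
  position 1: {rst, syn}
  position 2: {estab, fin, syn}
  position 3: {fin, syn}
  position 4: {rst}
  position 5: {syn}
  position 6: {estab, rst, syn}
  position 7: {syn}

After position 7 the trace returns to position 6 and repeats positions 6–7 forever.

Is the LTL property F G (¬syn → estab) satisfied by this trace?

Yes

G (¬syn → estab) holds at position 5, which is reachable from 0, so F G (¬syn → estab) holds.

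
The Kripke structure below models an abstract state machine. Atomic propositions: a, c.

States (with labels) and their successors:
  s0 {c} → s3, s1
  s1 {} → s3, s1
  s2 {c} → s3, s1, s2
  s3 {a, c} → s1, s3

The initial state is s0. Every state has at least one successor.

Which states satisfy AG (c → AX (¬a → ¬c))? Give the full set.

{s0, s1, s3}

States satisfying c → AX (¬a → ¬c): {s0, s1, s3}.
States satisfying AG (c → AX (¬a → ¬c)): {s0, s1, s3}.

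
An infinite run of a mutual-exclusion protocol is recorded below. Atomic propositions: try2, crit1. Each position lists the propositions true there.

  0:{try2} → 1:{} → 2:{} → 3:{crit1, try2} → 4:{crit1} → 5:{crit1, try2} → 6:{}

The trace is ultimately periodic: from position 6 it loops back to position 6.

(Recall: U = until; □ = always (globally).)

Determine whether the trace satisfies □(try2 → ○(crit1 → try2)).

try2 → ○(crit1 → try2) must hold at every position from 0 onward. It fails at position 3, so □(try2 → ○(crit1 → try2)) is false.
Positions where try2 holds: 0, 3, 5.
Check ○(crit1 → try2) at each: 0→ok, 3→fails, 5→ok.

Violated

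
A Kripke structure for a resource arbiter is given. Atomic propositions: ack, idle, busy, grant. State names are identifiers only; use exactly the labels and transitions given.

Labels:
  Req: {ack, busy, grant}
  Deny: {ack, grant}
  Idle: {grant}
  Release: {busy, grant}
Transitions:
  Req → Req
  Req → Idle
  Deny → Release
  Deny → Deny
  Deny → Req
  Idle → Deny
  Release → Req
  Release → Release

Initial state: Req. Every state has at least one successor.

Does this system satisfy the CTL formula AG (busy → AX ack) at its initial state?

States satisfying busy → AX ack: {Deny, Idle}.
States satisfying AG (busy → AX ack): ∅.
Release is reachable from Req and violates busy → AX ack, so AG fails at Req.
Req ∉ Sat(AG (busy → AX ack)).

Violated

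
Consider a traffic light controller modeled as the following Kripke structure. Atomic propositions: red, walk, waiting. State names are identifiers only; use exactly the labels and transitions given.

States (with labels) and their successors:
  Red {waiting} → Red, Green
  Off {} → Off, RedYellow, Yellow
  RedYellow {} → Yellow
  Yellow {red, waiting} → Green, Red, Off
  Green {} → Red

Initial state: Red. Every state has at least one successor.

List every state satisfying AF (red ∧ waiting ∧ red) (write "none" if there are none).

States satisfying red ∧ waiting ∧ red: {Yellow}.
States satisfying AF (red ∧ waiting ∧ red): {RedYellow, Yellow}.

{RedYellow, Yellow}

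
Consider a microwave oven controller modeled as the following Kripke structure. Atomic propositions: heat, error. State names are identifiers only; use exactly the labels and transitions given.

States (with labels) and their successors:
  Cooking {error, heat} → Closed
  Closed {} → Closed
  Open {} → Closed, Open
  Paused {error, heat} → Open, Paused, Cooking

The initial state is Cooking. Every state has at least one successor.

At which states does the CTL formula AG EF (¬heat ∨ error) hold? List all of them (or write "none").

{Cooking, Closed, Open, Paused}

States satisfying EF (¬heat ∨ error): {Cooking, Closed, Open, Paused}.
States satisfying AG EF (¬heat ∨ error): {Cooking, Closed, Open, Paused}.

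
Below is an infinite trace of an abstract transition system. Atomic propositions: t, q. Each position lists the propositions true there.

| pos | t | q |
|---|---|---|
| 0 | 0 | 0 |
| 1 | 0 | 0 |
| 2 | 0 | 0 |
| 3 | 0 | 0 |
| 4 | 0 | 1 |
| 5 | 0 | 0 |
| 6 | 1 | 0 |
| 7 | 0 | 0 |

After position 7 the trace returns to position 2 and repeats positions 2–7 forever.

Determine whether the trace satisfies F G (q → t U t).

Violated

G (q → t U t) is false at every position 0..7, so it never becomes true and F G (q → t U t) fails.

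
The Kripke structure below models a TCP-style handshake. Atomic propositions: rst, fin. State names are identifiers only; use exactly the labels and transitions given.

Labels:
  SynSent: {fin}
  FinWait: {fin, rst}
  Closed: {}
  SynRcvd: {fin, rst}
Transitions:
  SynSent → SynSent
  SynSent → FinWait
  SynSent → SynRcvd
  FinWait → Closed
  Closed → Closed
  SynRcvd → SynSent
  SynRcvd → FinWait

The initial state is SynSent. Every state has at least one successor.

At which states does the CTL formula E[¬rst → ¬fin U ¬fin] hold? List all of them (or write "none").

{FinWait, Closed, SynRcvd}

States satisfying ¬rst → ¬fin: {FinWait, Closed, SynRcvd}.
States satisfying ¬fin: {Closed}.
States satisfying E[¬rst → ¬fin U ¬fin]: {FinWait, Closed, SynRcvd}.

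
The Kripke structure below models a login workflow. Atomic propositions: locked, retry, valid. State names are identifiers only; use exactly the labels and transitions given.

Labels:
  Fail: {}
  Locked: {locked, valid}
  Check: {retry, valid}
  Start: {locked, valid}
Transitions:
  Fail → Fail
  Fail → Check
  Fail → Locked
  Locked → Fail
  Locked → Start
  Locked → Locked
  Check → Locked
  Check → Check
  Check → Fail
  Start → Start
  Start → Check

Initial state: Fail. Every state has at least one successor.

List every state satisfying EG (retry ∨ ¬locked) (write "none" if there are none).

States satisfying retry ∨ ¬locked: {Fail, Check}.
States satisfying EG (retry ∨ ¬locked): {Fail, Check}.

{Fail, Check}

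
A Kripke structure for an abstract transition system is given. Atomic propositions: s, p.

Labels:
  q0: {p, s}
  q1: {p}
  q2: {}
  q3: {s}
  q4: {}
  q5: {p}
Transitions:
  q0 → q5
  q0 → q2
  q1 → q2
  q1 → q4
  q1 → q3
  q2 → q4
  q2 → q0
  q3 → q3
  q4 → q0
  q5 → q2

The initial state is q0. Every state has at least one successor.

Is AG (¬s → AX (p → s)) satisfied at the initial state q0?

Holds

States satisfying ¬s → AX (p → s): {q0, q1, q2, q3, q4, q5}.
States satisfying AG (¬s → AX (p → s)): {q0, q1, q2, q3, q4, q5}.
Every state reachable from q0 satisfies ¬s → AX (p → s).
q0 ∈ Sat(AG (¬s → AX (p → s))).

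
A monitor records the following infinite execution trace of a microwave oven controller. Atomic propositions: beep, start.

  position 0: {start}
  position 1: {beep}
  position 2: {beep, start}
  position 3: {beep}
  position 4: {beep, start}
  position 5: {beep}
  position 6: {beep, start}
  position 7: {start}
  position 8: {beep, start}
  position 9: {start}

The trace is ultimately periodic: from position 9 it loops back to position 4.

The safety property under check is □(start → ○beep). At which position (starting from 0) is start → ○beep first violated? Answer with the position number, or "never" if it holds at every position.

6

Check start → ○beep at each position in order: 0 ✓, 1 ✓, 2 ✓, 3 ✓, 4 ✓, 5 ✓.
At position 6 the labels are {beep, start} and the next position 7 has {start}, so start → ○beep is false there. This is the first violation.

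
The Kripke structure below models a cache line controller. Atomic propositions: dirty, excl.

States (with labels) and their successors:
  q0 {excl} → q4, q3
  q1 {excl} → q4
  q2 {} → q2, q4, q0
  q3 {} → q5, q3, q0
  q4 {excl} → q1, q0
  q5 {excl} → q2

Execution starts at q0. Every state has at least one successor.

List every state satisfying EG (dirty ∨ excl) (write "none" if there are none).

States satisfying dirty ∨ excl: {q0, q1, q4, q5}.
States satisfying EG (dirty ∨ excl): {q0, q1, q4}.

{q0, q1, q4}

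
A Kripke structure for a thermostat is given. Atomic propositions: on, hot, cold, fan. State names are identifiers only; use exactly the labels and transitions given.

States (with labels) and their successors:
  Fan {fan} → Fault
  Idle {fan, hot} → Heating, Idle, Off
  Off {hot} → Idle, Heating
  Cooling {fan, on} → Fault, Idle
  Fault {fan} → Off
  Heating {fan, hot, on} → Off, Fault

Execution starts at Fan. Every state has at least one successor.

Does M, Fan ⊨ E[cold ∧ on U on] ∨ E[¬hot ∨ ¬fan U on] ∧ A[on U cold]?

Violated

States satisfying cold ∧ on: ∅.
States satisfying on: {Cooling, Heating}.
States satisfying E[cold ∧ on U on]: {Cooling, Heating}.
States satisfying ¬hot ∨ ¬fan: {Fan, Off, Cooling, Fault}.
States satisfying E[¬hot ∨ ¬fan U on]: {Fan, Off, Cooling, Fault, Heating}.
States satisfying cold: ∅.
States satisfying A[on U cold]: ∅.
States satisfying E[¬hot ∨ ¬fan U on] ∧ A[on U cold]: ∅.
States satisfying E[cold ∧ on U on] ∨ E[¬hot ∨ ¬fan U on] ∧ A[on U cold]: {Cooling, Heating}.
Fan ∉ Sat(E[cold ∧ on U on] ∨ E[¬hot ∨ ¬fan U on] ∧ A[on U cold]).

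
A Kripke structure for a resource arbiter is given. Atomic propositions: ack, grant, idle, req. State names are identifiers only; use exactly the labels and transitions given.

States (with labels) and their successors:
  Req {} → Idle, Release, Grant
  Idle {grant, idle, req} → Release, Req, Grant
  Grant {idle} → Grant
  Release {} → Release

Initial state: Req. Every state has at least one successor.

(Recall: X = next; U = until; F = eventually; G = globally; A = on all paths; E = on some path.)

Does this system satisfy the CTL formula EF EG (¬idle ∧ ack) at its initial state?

No

States satisfying EG (¬idle ∧ ack): ∅.
States satisfying EF EG (¬idle ∧ ack): ∅.
No suitable path/successor from Req witnesses the formula.
Req ∉ Sat(EF EG (¬idle ∧ ack)).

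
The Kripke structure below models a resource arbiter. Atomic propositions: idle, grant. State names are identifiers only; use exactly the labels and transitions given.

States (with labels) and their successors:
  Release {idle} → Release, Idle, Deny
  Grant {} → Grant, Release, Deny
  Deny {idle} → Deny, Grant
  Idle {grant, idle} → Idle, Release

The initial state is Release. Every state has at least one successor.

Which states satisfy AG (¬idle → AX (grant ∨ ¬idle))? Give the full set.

States satisfying ¬idle → AX (grant ∨ ¬idle): {Release, Deny, Idle}.
States satisfying AG (¬idle → AX (grant ∨ ¬idle)): ∅.

none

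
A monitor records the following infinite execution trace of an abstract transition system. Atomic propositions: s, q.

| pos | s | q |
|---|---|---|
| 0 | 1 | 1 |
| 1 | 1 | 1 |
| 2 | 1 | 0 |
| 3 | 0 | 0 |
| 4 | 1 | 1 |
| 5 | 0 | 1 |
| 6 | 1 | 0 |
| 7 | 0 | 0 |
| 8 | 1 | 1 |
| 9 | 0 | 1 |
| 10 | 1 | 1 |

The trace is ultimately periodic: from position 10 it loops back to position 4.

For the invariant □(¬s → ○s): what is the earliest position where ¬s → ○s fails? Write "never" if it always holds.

¬s → ○s holds at every position 0..10, and those are all the positions the trace ever visits, so the invariant □(¬s → ○s) is never violated.

never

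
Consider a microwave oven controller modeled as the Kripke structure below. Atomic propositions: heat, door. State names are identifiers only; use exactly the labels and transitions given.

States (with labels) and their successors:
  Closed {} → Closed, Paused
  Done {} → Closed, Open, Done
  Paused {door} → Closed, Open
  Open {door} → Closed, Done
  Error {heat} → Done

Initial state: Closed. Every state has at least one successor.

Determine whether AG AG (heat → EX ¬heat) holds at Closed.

States satisfying AG (heat → EX ¬heat): {Closed, Done, Paused, Open, Error}.
States satisfying AG AG (heat → EX ¬heat): {Closed, Done, Paused, Open, Error}.
Every state reachable from Closed satisfies AG (heat → EX ¬heat).
Closed ∈ Sat(AG AG (heat → EX ¬heat)).

Holds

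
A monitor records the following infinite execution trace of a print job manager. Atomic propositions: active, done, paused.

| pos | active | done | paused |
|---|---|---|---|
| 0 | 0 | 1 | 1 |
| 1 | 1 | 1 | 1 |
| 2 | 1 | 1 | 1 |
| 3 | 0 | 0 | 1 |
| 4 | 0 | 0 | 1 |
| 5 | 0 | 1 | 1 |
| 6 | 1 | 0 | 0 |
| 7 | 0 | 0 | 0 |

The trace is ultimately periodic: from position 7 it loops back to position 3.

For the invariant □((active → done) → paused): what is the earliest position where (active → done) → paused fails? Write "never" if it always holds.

7

Check (active → done) → paused at each position in order: 0 ✓, 1 ✓, 2 ✓, 3 ✓, 4 ✓, 5 ✓, 6 ✓.
At position 7 the labels are {}, so (active → done) → paused is false there. This is the first violation.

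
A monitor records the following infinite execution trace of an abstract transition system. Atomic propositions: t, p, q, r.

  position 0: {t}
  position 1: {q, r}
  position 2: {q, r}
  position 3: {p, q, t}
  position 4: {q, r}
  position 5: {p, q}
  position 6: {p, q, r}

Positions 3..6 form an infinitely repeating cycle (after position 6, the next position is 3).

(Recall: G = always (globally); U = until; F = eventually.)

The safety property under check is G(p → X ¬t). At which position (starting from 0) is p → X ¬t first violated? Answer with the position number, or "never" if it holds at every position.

Check p → X ¬t at each position in order: 0 ✓, 1 ✓, 2 ✓, 3 ✓, 4 ✓, 5 ✓.
At position 6 the labels are {p, q, r} and the next position 3 has {p, q, t}, so p → X ¬t is false there. This is the first violation.

6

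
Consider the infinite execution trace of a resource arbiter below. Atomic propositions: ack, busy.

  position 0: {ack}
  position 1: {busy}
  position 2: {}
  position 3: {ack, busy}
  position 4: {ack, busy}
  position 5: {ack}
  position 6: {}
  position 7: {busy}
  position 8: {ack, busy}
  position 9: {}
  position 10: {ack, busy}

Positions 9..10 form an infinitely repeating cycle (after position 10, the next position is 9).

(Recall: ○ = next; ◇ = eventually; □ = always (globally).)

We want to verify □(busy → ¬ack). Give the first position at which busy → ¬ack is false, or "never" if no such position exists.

Check busy → ¬ack at each position in order: 0 ✓, 1 ✓, 2 ✓.
At position 3 the labels are {ack, busy}, so busy → ¬ack is false there. This is the first violation.

3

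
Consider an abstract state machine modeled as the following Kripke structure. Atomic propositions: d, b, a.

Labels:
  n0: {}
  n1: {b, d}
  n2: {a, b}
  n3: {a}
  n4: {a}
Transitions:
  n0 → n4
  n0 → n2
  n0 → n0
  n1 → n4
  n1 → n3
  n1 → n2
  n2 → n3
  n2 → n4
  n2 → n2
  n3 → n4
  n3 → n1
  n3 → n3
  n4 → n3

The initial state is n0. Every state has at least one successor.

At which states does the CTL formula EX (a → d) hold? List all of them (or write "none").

States satisfying a → d: {n0, n1}.
States satisfying EX (a → d): {n0, n3}.

{n0, n3}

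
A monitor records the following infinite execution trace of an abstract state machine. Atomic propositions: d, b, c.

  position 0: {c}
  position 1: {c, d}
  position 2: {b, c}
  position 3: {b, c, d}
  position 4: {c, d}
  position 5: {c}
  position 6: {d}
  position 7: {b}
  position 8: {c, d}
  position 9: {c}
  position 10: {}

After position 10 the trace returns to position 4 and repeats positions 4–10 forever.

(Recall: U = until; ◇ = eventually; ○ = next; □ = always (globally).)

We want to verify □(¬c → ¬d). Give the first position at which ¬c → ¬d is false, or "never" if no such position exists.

6

Check ¬c → ¬d at each position in order: 0 ✓, 1 ✓, 2 ✓, 3 ✓, 4 ✓, 5 ✓.
At position 6 the labels are {d}, so ¬c → ¬d is false there. This is the first violation.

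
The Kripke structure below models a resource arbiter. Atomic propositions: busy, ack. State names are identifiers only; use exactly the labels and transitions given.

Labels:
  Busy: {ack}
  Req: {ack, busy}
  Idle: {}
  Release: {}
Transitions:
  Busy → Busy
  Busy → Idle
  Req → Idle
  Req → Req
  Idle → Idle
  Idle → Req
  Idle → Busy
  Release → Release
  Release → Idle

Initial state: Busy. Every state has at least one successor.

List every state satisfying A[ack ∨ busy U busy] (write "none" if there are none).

{Req}

States satisfying ack ∨ busy: {Busy, Req}.
States satisfying busy: {Req}.
States satisfying A[ack ∨ busy U busy]: {Req}.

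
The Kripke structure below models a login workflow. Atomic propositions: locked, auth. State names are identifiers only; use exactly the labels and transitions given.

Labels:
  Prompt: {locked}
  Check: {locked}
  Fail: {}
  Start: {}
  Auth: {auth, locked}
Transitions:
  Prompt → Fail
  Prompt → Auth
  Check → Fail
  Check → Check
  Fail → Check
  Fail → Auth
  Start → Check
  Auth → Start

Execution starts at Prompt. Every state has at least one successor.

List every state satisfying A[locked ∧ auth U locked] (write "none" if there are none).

{Prompt, Check, Auth}

States satisfying locked ∧ auth: {Auth}.
States satisfying locked: {Prompt, Check, Auth}.
States satisfying A[locked ∧ auth U locked]: {Prompt, Check, Auth}.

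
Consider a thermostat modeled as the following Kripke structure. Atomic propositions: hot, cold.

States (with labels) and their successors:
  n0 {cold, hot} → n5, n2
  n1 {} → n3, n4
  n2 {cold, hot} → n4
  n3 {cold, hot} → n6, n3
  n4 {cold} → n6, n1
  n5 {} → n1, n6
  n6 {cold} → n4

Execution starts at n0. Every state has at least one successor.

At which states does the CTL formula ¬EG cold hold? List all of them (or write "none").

{n1, n5}

States satisfying cold: {n0, n2, n3, n4, n6}.
States satisfying EG cold: {n0, n2, n3, n4, n6}.
States satisfying ¬EG cold: {n1, n5}.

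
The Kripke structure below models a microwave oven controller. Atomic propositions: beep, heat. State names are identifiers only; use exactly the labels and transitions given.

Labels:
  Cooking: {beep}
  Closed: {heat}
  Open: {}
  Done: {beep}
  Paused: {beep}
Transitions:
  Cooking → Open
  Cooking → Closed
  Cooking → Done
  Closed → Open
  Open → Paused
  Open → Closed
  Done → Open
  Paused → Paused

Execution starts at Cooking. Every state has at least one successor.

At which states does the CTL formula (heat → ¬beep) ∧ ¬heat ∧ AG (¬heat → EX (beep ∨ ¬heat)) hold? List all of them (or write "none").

States satisfying ¬beep: {Closed, Open}.
States satisfying heat → ¬beep: {Cooking, Closed, Open, Done, Paused}.
States satisfying ¬heat: {Cooking, Open, Done, Paused}.
States satisfying (heat → ¬beep) ∧ ¬heat: {Cooking, Open, Done, Paused}.
States satisfying ¬heat → EX (beep ∨ ¬heat): {Cooking, Closed, Open, Done, Paused}.
States satisfying AG (¬heat → EX (beep ∨ ¬heat)): {Cooking, Closed, Open, Done, Paused}.
States satisfying (heat → ¬beep) ∧ ¬heat ∧ AG (¬heat → EX (beep ∨ ¬heat)): {Cooking, Open, Done, Paused}.

{Cooking, Open, Done, Paused}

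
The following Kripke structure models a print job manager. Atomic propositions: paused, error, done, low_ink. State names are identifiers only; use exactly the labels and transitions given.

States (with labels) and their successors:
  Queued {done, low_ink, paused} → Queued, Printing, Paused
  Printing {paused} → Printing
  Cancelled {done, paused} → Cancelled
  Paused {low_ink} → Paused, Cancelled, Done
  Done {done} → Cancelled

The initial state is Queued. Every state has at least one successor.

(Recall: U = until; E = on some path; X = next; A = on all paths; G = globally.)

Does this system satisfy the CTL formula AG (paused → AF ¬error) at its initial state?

States satisfying paused → AF ¬error: {Queued, Printing, Cancelled, Paused, Done}.
States satisfying AG (paused → AF ¬error): {Queued, Printing, Cancelled, Paused, Done}.
Every state reachable from Queued satisfies paused → AF ¬error.
Queued ∈ Sat(AG (paused → AF ¬error)).

Holds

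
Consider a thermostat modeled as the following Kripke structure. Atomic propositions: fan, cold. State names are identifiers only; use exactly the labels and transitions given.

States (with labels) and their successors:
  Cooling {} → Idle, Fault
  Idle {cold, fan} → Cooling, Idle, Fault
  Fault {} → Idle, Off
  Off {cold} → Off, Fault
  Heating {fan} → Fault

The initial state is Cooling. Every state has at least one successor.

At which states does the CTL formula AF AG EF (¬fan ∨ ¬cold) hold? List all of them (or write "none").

States satisfying AG EF (¬fan ∨ ¬cold): {Cooling, Idle, Fault, Off, Heating}.
States satisfying AF AG EF (¬fan ∨ ¬cold): {Cooling, Idle, Fault, Off, Heating}.

{Cooling, Idle, Fault, Off, Heating}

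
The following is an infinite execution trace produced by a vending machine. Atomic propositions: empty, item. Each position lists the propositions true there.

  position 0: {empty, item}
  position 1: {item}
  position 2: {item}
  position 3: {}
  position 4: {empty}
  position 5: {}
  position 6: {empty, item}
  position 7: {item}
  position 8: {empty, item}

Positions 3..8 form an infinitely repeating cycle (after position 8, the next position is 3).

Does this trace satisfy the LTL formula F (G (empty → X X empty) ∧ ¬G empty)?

Yes

G (empty → X X empty) ∧ ¬G empty holds at position 1, which is reachable from 0, so F (G (empty → X X empty) ∧ ¬G empty) holds.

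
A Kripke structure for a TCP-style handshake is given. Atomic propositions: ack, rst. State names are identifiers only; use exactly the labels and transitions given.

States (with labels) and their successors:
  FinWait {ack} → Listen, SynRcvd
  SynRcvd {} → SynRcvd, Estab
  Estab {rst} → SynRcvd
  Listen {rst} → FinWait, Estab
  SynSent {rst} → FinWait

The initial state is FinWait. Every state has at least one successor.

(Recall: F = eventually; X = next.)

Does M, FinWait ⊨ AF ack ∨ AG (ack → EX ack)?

Holds

States satisfying ack: {FinWait}.
States satisfying AF ack: {FinWait, SynSent}.
States satisfying ack → EX ack: {SynRcvd, Estab, Listen, SynSent}.
States satisfying AG (ack → EX ack): {SynRcvd, Estab}.
States satisfying AF ack ∨ AG (ack → EX ack): {FinWait, SynRcvd, Estab, SynSent}.
FinWait ∈ Sat(AF ack ∨ AG (ack → EX ack)).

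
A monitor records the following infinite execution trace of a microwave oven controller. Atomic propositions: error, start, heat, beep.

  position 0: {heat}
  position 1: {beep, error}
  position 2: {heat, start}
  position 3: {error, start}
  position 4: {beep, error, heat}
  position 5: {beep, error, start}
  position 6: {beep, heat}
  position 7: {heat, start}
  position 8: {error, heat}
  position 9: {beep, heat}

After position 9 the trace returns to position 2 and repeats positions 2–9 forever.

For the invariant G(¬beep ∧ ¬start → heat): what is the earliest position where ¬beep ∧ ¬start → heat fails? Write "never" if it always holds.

¬beep ∧ ¬start → heat holds at every position 0..9, and those are all the positions the trace ever visits, so the invariant G(¬beep ∧ ¬start → heat) is never violated.

never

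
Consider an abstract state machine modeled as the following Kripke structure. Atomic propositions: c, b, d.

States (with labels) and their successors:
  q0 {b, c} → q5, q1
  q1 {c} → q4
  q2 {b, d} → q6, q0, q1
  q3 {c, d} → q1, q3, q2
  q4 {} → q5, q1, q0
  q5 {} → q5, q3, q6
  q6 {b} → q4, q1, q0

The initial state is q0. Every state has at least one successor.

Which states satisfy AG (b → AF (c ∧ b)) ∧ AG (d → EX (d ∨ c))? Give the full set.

none

States satisfying b → AF (c ∧ b): {q0, q1, q3, q4, q5}.
States satisfying AG (b → AF (c ∧ b)): ∅.
States satisfying d → EX (d ∨ c): {q0, q1, q2, q3, q4, q5, q6}.
States satisfying AG (d → EX (d ∨ c)): {q0, q1, q2, q3, q4, q5, q6}.
States satisfying AG (b → AF (c ∧ b)) ∧ AG (d → EX (d ∨ c)): ∅.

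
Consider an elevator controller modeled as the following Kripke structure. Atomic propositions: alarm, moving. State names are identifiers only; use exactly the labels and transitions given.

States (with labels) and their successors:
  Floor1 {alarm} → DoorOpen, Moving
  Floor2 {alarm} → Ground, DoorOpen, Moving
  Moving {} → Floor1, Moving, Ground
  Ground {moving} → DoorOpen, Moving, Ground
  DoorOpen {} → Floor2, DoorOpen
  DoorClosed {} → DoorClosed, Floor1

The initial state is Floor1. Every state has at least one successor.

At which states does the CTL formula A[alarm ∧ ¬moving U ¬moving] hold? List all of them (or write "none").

States satisfying alarm ∧ ¬moving: {Floor1, Floor2}.
States satisfying ¬moving: {Floor1, Floor2, Moving, DoorOpen, DoorClosed}.
States satisfying A[alarm ∧ ¬moving U ¬moving]: {Floor1, Floor2, Moving, DoorOpen, DoorClosed}.

{Floor1, Floor2, Moving, DoorOpen, DoorClosed}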